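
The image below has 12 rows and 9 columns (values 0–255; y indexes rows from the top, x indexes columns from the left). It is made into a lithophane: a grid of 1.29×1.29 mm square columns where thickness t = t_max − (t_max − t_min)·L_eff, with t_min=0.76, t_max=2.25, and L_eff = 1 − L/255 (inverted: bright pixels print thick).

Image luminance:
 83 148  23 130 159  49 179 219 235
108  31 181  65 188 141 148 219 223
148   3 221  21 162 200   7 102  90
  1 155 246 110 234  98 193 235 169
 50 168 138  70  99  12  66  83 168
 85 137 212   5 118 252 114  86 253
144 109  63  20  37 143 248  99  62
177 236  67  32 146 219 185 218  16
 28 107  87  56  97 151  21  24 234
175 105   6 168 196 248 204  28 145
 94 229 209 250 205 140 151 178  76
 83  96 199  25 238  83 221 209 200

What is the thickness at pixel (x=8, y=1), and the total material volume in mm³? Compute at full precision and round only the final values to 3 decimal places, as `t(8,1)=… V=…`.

t(8,1)=2.063 V=274.926

span = t_max - t_min = 2.25 - 0.76 = 1.490
L(8,1) = 223, L_eff = 1 - 223/255 = 0.125490 (inverted)
t(8,1) = 2.25 - 1.490·0.125490 = 2.063
Σt over all 12·9 pixels = 4212863/25500 ≈ 165.2103137
V = pitch²·Σt = 1.29²·4212863/25500 = 274.926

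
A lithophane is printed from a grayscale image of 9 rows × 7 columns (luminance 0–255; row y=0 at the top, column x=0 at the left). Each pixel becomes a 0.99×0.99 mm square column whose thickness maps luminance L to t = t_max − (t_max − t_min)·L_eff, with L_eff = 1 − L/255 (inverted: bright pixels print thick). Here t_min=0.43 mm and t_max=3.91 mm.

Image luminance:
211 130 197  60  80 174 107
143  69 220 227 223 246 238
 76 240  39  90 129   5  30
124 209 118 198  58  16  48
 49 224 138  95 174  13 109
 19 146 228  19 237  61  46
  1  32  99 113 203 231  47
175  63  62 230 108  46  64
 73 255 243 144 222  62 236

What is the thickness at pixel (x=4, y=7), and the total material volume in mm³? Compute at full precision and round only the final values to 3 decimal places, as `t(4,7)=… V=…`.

span = t_max - t_min = 3.91 - 0.43 = 3.480
L(4,7) = 108, L_eff = 1 - 108/255 = 0.576471 (inverted)
t(4,7) = 3.91 - 3.480·0.576471 = 1.904
Σt over all 9·7 pixels = 1155017/8500 ≈ 135.8843529
V = pitch²·Σt = 0.99²·1155017/8500 = 133.180

t(4,7)=1.904 V=133.180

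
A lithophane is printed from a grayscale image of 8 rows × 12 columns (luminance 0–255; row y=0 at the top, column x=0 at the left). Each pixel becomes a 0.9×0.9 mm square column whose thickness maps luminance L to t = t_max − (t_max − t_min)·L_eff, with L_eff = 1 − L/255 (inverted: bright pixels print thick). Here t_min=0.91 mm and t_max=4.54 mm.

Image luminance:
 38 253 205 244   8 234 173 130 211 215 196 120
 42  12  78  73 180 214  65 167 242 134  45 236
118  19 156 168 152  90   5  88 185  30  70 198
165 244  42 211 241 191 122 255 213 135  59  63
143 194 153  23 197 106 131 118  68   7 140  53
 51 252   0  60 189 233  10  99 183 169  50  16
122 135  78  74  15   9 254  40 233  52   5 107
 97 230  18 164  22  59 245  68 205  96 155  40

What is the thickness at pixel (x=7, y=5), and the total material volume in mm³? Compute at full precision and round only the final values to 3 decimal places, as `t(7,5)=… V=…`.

t(7,5)=2.319 V=208.010

span = t_max - t_min = 4.54 - 0.91 = 3.630
L(7,5) = 99, L_eff = 1 - 99/255 = 0.611765 (inverted)
t(7,5) = 4.54 - 3.630·0.611765 = 2.319
Σt over all 8·12 pixels = 2182823/8500 ≈ 256.8027059
V = pitch²·Σt = 0.9²·2182823/8500 = 208.010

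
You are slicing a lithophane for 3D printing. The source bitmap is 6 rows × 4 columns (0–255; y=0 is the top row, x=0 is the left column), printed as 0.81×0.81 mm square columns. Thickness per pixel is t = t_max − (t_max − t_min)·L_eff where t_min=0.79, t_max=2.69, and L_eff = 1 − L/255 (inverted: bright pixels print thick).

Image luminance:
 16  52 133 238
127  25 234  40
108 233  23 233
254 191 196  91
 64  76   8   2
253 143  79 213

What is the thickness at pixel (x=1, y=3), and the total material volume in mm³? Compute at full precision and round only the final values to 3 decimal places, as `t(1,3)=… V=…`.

t(1,3)=2.213 V=27.262

span = t_max - t_min = 2.69 - 0.79 = 1.900
L(1,3) = 191, L_eff = 1 - 191/255 = 0.250980 (inverted)
t(1,3) = 2.69 - 1.900·0.250980 = 2.213
Σt over all 6·4 pixels = 52978/1275 ≈ 41.5513725
V = pitch²·Σt = 0.81²·52978/1275 = 27.262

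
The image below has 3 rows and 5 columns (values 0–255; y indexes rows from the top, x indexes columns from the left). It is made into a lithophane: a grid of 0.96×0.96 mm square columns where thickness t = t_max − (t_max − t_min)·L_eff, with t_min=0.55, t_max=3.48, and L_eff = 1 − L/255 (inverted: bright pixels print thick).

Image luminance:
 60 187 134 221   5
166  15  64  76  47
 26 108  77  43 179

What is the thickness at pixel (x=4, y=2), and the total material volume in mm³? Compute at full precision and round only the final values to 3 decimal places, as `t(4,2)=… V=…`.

t(4,2)=2.607 V=22.513

span = t_max - t_min = 3.48 - 0.55 = 2.930
L(4,2) = 179, L_eff = 1 - 179/255 = 0.298039 (inverted)
t(4,2) = 3.48 - 2.930·0.298039 = 2.607
Σt over all 3·5 pixels = 622919/25500 ≈ 24.4281961
V = pitch²·Σt = 0.96²·622919/25500 = 22.513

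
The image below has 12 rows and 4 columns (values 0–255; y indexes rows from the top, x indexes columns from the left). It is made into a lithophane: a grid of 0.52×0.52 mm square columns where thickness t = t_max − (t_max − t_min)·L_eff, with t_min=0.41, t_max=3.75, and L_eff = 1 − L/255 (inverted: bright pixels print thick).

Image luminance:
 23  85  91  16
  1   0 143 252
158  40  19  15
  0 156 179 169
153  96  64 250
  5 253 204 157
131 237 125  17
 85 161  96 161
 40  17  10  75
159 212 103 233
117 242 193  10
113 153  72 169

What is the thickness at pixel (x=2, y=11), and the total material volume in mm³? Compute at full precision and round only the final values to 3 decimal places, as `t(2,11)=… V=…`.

span = t_max - t_min = 3.75 - 0.41 = 3.340
L(2,11) = 72, L_eff = 1 - 72/255 = 0.717647 (inverted)
t(2,11) = 3.75 - 3.340·0.717647 = 1.353
Σt over all 12·4 pixels = 38758/425 ≈ 91.1952941
V = pitch²·Σt = 0.52²·38758/425 = 24.659

t(2,11)=1.353 V=24.659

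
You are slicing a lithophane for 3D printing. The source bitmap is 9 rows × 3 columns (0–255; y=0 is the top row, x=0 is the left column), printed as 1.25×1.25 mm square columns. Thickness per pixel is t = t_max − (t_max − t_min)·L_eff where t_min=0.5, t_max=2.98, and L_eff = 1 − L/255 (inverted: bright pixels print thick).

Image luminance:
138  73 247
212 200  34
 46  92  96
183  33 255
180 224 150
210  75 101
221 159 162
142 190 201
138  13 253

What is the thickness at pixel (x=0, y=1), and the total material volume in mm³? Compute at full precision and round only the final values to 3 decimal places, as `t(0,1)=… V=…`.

span = t_max - t_min = 2.98 - 0.5 = 2.480
L(0,1) = 212, L_eff = 1 - 212/255 = 0.168627 (inverted)
t(0,1) = 2.98 - 2.480·0.168627 = 2.562
Σt over all 9·3 pixels = 671597/12750 ≈ 52.6742745
V = pitch²·Σt = 1.25²·671597/12750 = 82.304

t(0,1)=2.562 V=82.304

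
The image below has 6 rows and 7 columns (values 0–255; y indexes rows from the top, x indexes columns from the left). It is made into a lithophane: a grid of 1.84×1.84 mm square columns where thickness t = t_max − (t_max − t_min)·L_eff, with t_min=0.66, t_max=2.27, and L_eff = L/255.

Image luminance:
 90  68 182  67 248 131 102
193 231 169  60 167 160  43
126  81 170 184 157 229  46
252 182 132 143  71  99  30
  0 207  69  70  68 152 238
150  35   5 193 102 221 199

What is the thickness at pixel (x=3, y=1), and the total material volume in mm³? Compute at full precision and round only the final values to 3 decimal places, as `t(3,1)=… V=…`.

t(3,1)=1.891 V=204.746

span = t_max - t_min = 2.27 - 0.66 = 1.610
L(3,1) = 60, L_eff = 60/255 = 0.235294
t(3,1) = 2.27 - 1.610·0.235294 = 1.891
Σt over all 6·7 pixels = 385532/6375 ≈ 60.4756078
V = pitch²·Σt = 1.84²·385532/6375 = 204.746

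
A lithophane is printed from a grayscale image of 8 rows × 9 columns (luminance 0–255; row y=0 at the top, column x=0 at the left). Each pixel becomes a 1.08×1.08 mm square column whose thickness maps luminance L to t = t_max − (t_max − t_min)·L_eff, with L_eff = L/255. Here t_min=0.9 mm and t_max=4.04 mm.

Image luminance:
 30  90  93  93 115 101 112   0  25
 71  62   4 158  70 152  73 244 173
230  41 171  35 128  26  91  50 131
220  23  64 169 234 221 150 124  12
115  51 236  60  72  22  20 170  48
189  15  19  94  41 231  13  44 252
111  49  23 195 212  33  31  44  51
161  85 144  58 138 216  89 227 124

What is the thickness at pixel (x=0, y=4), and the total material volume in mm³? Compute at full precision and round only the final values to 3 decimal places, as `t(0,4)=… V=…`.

t(0,4)=2.624 V=232.007

span = t_max - t_min = 4.04 - 0.9 = 3.140
L(0,4) = 115, L_eff = 115/255 = 0.450980
t(0,4) = 4.04 - 3.140·0.450980 = 2.624
Σt over all 8·9 pixels = 2536087/12750 ≈ 198.9087843
V = pitch²·Σt = 1.08²·2536087/12750 = 232.007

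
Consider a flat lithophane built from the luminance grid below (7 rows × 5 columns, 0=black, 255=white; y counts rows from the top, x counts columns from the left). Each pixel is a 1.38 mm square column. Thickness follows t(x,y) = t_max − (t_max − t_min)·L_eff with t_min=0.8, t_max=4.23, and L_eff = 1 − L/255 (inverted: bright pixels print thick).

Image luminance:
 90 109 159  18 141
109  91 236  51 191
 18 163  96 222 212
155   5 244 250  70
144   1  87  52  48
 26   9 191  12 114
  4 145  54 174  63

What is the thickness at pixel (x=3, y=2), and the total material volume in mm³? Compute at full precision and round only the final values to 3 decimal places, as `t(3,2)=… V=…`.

span = t_max - t_min = 4.23 - 0.8 = 3.430
L(3,2) = 222, L_eff = 1 - 222/255 = 0.129412 (inverted)
t(3,2) = 4.23 - 3.430·0.129412 = 3.786
Σt over all 7·5 pixels = 1000811/12750 ≈ 78.4949804
V = pitch²·Σt = 1.38²·1000811/12750 = 149.486

t(3,2)=3.786 V=149.486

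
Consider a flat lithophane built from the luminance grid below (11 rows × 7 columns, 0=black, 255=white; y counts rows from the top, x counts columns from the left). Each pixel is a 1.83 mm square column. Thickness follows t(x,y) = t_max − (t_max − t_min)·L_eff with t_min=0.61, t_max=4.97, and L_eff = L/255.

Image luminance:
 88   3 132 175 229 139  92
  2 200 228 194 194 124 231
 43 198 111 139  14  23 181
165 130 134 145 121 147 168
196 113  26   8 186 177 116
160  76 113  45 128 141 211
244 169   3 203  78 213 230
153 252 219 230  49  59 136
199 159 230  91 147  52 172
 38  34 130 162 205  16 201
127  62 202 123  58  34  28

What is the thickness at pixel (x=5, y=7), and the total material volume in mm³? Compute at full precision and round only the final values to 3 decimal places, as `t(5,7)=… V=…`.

t(5,7)=3.961 V=700.176

span = t_max - t_min = 4.97 - 0.61 = 4.360
L(5,7) = 59, L_eff = 59/255 = 0.231373
t(5,7) = 4.97 - 4.360·0.231373 = 3.961
Σt over all 11·7 pixels = 5331451/25500 ≈ 209.0765098
V = pitch²·Σt = 1.83²·5331451/25500 = 700.176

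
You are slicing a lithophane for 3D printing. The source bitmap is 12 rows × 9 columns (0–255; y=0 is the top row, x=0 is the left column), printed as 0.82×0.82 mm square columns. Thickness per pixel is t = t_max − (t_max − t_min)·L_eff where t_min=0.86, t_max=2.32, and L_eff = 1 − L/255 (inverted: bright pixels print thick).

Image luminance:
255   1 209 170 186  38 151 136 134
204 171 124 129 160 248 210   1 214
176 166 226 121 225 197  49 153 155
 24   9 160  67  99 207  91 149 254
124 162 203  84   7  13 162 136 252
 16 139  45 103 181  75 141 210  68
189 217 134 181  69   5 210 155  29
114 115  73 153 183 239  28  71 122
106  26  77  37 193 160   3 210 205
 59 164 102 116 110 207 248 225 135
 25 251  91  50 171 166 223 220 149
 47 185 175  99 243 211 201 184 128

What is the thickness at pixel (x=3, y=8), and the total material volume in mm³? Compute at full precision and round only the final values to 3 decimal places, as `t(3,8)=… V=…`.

t(3,8)=1.072 V=119.734

span = t_max - t_min = 2.32 - 0.86 = 1.460
L(3,8) = 37, L_eff = 1 - 37/255 = 0.854902 (inverted)
t(3,8) = 2.32 - 1.460·0.854902 = 1.072
Σt over all 12·9 pixels = 2270387/12750 ≈ 178.0695686
V = pitch²·Σt = 0.82²·2270387/12750 = 119.734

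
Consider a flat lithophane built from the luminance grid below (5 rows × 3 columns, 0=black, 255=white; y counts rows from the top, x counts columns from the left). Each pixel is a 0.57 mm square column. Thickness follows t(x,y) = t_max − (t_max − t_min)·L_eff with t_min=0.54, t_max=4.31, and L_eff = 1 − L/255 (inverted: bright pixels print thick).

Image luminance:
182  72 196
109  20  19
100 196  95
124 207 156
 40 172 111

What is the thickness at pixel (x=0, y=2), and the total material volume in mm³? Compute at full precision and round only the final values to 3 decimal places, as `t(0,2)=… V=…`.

span = t_max - t_min = 4.31 - 0.54 = 3.770
L(0,2) = 100, L_eff = 1 - 100/255 = 0.607843 (inverted)
t(0,2) = 4.31 - 3.770·0.607843 = 2.018
Σt over all 5·3 pixels = 884773/25500 ≈ 34.6969804
V = pitch²·Σt = 0.57²·884773/25500 = 11.273

t(0,2)=2.018 V=11.273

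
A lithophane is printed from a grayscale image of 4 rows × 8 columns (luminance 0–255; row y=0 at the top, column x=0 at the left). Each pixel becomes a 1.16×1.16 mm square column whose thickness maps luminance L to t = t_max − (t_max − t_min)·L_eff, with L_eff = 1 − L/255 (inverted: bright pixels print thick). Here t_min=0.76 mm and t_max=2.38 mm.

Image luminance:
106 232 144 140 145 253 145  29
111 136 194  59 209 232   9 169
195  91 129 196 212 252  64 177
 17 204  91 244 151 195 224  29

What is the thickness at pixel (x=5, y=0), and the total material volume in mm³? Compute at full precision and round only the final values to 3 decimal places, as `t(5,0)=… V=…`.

t(5,0)=2.367 V=73.621

span = t_max - t_min = 2.38 - 0.76 = 1.620
L(5,0) = 253, L_eff = 1 - 253/255 = 0.007843 (inverted)
t(5,0) = 2.38 - 1.620·0.007843 = 2.367
Σt over all 4·8 pixels = 116264/2125 ≈ 54.7124706
V = pitch²·Σt = 1.16²·116264/2125 = 73.621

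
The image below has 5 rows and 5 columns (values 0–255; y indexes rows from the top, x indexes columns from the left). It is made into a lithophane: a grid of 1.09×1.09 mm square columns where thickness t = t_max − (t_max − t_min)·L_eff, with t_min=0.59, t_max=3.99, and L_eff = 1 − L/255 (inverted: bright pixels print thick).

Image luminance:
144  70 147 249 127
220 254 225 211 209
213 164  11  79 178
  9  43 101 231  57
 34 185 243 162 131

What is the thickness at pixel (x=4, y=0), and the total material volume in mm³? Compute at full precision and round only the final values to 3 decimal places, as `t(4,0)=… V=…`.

span = t_max - t_min = 3.99 - 0.59 = 3.400
L(4,0) = 127, L_eff = 1 - 127/255 = 0.501961 (inverted)
t(4,0) = 3.99 - 3.400·0.501961 = 2.283
Σt over all 5·5 pixels = 19213/300 ≈ 64.0433333
V = pitch²·Σt = 1.09²·19213/300 = 76.090

t(4,0)=2.283 V=76.090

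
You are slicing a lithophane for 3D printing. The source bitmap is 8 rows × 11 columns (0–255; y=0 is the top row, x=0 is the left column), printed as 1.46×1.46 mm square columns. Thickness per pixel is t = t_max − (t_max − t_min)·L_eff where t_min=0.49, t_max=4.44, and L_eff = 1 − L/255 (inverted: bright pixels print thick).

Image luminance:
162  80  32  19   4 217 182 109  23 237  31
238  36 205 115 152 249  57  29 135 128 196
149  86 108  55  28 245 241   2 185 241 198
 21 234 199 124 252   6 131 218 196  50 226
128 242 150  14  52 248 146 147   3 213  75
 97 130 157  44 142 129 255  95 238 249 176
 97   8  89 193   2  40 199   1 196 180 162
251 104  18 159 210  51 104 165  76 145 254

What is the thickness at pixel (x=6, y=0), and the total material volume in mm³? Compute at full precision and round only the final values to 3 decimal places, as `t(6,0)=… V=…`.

span = t_max - t_min = 4.44 - 0.49 = 3.950
L(6,0) = 182, L_eff = 1 - 182/255 = 0.286275 (inverted)
t(6,0) = 4.44 - 3.950·0.286275 = 3.309
Σt over all 8·11 pixels = 1141447/5100 ≈ 223.8131373
V = pitch²·Σt = 1.46²·1141447/5100 = 477.080

t(6,0)=3.309 V=477.080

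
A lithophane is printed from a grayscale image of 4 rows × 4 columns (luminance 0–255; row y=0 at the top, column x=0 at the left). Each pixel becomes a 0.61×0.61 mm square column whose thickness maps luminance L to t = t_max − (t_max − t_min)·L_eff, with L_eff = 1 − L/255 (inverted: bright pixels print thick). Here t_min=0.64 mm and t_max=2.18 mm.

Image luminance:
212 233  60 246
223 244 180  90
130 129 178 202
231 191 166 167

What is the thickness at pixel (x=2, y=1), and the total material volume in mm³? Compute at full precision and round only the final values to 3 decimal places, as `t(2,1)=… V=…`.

t(2,1)=1.727 V=10.287

span = t_max - t_min = 2.18 - 0.64 = 1.540
L(2,1) = 180, L_eff = 1 - 180/255 = 0.294118 (inverted)
t(2,1) = 2.18 - 1.540·0.294118 = 1.727
Σt over all 4·4 pixels = 176237/6375 ≈ 27.6450196
V = pitch²·Σt = 0.61²·176237/6375 = 10.287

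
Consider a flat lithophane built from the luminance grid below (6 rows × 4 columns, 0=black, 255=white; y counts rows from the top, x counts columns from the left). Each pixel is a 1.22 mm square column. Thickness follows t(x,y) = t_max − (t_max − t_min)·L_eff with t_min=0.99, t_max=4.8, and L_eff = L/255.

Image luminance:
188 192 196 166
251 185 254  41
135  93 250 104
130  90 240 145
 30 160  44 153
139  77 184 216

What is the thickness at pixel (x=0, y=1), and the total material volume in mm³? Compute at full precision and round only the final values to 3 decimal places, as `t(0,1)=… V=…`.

span = t_max - t_min = 4.8 - 0.99 = 3.810
L(0,1) = 251, L_eff = 251/255 = 0.984314
t(0,1) = 4.8 - 3.810·0.984314 = 1.050
Σt over all 6·4 pixels = 513999/8500 ≈ 60.4704706
V = pitch²·Σt = 1.22²·513999/8500 = 90.004

t(0,1)=1.050 V=90.004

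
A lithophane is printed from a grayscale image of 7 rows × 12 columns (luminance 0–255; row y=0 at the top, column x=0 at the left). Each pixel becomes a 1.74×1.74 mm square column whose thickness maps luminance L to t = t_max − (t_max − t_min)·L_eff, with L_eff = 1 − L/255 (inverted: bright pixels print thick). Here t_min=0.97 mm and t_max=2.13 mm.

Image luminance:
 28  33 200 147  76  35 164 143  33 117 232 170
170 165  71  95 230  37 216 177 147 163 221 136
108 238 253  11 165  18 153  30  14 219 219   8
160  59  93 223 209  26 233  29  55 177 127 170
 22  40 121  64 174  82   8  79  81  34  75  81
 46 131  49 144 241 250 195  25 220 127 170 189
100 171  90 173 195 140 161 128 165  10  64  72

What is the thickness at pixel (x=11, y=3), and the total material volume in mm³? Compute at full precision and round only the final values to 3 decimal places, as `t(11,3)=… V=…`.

t(11,3)=1.743 V=388.822

span = t_max - t_min = 2.13 - 0.97 = 1.160
L(11,3) = 170, L_eff = 1 - 170/255 = 0.333333 (inverted)
t(11,3) = 2.13 - 1.160·0.333333 = 1.743
Σt over all 7·12 pixels = 54581/425 ≈ 128.4258824
V = pitch²·Σt = 1.74²·54581/425 = 388.822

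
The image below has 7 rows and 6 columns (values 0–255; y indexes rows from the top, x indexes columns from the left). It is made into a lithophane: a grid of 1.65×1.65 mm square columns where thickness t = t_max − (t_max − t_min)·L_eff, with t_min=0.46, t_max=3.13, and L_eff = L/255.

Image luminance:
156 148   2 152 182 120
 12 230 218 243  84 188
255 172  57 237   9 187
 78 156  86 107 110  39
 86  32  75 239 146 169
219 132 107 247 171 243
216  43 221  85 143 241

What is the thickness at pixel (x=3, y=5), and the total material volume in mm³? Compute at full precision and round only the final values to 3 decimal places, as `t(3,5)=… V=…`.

t(3,5)=0.544 V=185.637

span = t_max - t_min = 3.13 - 0.46 = 2.670
L(3,5) = 247, L_eff = 247/255 = 0.968627
t(3,5) = 3.13 - 2.670·0.968627 = 0.544
Σt over all 7·6 pixels = 579583/8500 ≈ 68.1862353
V = pitch²·Σt = 1.65²·579583/8500 = 185.637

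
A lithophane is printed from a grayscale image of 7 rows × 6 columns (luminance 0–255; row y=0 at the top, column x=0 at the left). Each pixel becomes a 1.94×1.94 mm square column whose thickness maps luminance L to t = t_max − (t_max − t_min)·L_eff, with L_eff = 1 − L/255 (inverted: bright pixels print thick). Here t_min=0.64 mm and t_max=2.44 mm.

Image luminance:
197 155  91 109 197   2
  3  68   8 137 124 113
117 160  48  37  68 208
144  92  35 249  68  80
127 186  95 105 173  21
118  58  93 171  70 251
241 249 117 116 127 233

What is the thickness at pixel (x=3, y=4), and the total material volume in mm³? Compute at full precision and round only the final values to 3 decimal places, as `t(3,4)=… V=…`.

t(3,4)=1.381 V=235.619

span = t_max - t_min = 2.44 - 0.64 = 1.800
L(3,4) = 105, L_eff = 1 - 105/255 = 0.588235 (inverted)
t(3,4) = 2.44 - 1.800·0.588235 = 1.381
Σt over all 7·6 pixels = 26607/425 ≈ 62.6047059
V = pitch²·Σt = 1.94²·26607/425 = 235.619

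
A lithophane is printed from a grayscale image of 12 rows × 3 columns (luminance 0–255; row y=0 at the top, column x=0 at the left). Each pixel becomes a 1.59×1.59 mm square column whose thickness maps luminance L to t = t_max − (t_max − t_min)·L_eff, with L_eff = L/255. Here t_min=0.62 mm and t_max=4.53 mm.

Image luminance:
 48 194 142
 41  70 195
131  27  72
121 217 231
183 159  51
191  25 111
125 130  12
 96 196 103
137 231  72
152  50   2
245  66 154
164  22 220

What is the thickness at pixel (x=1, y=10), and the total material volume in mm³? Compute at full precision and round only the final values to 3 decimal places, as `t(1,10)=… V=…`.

span = t_max - t_min = 4.53 - 0.62 = 3.910
L(1,10) = 66, L_eff = 66/255 = 0.258824
t(1,10) = 4.53 - 3.910·0.258824 = 3.518
Σt over all 12·3 pixels = 95.828
V = pitch²·Σt = 1.59²·95.828 = 242.263

t(1,10)=3.518 V=242.263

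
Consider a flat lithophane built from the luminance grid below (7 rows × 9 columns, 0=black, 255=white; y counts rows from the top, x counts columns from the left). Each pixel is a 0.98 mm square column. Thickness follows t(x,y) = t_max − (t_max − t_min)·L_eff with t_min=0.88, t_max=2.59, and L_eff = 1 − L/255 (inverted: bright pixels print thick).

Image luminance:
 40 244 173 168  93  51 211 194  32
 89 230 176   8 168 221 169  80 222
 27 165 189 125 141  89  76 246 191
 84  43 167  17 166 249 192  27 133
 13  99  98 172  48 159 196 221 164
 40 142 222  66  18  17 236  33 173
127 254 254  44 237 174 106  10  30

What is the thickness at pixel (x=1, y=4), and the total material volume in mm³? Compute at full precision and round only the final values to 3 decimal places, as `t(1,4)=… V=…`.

t(1,4)=1.544 V=106.371

span = t_max - t_min = 2.59 - 0.88 = 1.710
L(1,4) = 99, L_eff = 1 - 99/255 = 0.611765 (inverted)
t(1,4) = 2.59 - 1.710·0.611765 = 1.544
Σt over all 7·9 pixels = 941433/8500 ≈ 110.7568235
V = pitch²·Σt = 0.98²·941433/8500 = 106.371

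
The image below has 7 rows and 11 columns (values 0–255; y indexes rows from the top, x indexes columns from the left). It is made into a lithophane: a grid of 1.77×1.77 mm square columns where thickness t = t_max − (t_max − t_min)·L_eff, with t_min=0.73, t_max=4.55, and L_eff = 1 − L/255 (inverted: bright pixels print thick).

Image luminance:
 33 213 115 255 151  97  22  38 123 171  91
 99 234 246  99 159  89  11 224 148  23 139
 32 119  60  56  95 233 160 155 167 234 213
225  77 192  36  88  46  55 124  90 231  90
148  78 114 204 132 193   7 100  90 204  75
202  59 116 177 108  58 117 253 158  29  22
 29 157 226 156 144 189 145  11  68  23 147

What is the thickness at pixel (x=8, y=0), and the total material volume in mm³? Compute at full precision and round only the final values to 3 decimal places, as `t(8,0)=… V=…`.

span = t_max - t_min = 4.55 - 0.73 = 3.820
L(8,0) = 123, L_eff = 1 - 123/255 = 0.517647 (inverted)
t(8,0) = 4.55 - 3.820·0.517647 = 2.573
Σt over all 7·11 pixels = 5061209/25500 ≈ 198.4787843
V = pitch²·Σt = 1.77²·5061209/25500 = 621.814

t(8,0)=2.573 V=621.814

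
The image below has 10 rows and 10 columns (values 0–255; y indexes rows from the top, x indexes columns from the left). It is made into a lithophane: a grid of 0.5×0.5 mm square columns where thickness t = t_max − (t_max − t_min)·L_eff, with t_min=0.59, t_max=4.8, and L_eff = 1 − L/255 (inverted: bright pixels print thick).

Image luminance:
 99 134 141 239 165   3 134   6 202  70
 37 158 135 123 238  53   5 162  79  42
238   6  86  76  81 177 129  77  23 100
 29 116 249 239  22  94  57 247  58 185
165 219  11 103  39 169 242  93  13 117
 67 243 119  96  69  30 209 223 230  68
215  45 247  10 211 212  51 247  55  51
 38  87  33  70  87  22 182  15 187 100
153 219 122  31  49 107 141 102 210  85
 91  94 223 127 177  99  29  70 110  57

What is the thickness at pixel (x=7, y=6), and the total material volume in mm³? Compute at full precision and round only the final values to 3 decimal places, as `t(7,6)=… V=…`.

span = t_max - t_min = 4.8 - 0.59 = 4.210
L(7,6) = 247, L_eff = 1 - 247/255 = 0.031373 (inverted)
t(7,6) = 4.8 - 4.210·0.031373 = 4.668
Σt over all 10·10 pixels = 12692/51 ≈ 248.8627451
V = pitch²·Σt = 0.5²·12692/51 = 62.216

t(7,6)=4.668 V=62.216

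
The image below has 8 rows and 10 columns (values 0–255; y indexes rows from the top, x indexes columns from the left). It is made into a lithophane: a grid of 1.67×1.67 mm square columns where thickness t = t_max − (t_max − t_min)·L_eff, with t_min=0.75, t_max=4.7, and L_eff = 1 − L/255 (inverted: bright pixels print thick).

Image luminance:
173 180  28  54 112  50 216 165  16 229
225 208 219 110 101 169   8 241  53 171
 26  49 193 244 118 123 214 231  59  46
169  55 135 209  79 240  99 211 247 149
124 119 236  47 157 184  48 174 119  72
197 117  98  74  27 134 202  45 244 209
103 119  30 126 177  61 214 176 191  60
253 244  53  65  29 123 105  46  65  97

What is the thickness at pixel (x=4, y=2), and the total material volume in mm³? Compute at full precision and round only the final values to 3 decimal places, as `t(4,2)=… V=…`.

t(4,2)=2.578 V=624.742

span = t_max - t_min = 4.7 - 0.75 = 3.950
L(4,2) = 118, L_eff = 1 - 118/255 = 0.537255 (inverted)
t(4,2) = 4.7 - 3.950·0.537255 = 2.578
Σt over all 8·10 pixels = 285613/1275 ≈ 224.0101961
V = pitch²·Σt = 1.67²·285613/1275 = 624.742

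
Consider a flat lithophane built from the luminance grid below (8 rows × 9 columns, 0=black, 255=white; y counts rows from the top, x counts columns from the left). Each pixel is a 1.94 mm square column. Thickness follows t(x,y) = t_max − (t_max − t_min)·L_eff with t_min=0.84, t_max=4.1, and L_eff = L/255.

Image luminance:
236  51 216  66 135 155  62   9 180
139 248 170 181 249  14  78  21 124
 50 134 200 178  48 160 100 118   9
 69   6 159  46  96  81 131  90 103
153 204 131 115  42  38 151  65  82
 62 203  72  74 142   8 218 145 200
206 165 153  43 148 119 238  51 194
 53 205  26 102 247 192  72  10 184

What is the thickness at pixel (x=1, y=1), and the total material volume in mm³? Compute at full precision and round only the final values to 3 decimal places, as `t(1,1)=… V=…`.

span = t_max - t_min = 4.1 - 0.84 = 3.260
L(1,1) = 248, L_eff = 248/255 = 0.972549
t(1,1) = 4.1 - 3.260·0.972549 = 0.929
Σt over all 8·9 pixels = 31439/170 ≈ 184.9352941
V = pitch²·Σt = 1.94²·31439/170 = 696.022

t(1,1)=0.929 V=696.022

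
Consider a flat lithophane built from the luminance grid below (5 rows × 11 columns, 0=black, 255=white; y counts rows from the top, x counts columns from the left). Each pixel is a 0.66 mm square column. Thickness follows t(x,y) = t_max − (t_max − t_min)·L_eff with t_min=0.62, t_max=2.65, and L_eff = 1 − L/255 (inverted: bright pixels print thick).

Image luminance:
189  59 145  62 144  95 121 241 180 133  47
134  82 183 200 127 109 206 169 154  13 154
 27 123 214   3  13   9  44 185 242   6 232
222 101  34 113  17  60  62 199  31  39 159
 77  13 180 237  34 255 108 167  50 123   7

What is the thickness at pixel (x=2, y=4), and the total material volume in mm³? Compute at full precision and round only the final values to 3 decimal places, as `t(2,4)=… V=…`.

t(2,4)=2.053 V=36.815

span = t_max - t_min = 2.65 - 0.62 = 2.030
L(2,4) = 180, L_eff = 1 - 180/255 = 0.294118 (inverted)
t(2,4) = 2.65 - 2.030·0.294118 = 2.053
Σt over all 5·11 pixels = 718383/8500 ≈ 84.5156471
V = pitch²·Σt = 0.66²·718383/8500 = 36.815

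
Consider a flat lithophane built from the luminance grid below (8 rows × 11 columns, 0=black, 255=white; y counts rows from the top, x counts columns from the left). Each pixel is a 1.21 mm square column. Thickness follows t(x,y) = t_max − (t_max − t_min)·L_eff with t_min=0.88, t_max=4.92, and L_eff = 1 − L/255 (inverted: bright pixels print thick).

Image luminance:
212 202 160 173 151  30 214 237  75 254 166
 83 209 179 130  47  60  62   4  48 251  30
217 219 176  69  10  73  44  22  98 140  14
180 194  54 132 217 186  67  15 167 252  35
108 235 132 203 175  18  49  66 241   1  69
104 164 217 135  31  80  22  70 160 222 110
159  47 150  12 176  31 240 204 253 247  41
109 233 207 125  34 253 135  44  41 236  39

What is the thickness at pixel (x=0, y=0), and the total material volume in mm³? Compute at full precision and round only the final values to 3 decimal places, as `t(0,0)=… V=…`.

span = t_max - t_min = 4.92 - 0.88 = 4.040
L(0,0) = 212, L_eff = 1 - 212/255 = 0.168627 (inverted)
t(0,0) = 4.92 - 4.040·0.168627 = 4.239
Σt over all 8·11 pixels = 95498/375 ≈ 254.6613333
V = pitch²·Σt = 1.21²·95498/375 = 372.850

t(0,0)=4.239 V=372.850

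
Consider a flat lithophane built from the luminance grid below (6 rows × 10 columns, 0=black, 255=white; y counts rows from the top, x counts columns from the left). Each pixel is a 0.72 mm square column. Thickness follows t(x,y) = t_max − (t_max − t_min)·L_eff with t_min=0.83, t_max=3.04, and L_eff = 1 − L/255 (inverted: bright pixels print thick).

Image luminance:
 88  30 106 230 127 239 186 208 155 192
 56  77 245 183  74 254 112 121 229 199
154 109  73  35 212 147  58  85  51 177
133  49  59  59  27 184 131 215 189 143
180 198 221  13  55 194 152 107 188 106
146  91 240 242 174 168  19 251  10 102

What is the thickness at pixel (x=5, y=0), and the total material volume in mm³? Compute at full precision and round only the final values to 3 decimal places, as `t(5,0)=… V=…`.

t(5,0)=2.901 V=62.918

span = t_max - t_min = 3.04 - 0.83 = 2.210
L(5,0) = 239, L_eff = 1 - 239/255 = 0.062745 (inverted)
t(5,0) = 3.04 - 2.210·0.062745 = 2.901
Σt over all 6·10 pixels = 91027/750 ≈ 121.3693333
V = pitch²·Σt = 0.72²·91027/750 = 62.918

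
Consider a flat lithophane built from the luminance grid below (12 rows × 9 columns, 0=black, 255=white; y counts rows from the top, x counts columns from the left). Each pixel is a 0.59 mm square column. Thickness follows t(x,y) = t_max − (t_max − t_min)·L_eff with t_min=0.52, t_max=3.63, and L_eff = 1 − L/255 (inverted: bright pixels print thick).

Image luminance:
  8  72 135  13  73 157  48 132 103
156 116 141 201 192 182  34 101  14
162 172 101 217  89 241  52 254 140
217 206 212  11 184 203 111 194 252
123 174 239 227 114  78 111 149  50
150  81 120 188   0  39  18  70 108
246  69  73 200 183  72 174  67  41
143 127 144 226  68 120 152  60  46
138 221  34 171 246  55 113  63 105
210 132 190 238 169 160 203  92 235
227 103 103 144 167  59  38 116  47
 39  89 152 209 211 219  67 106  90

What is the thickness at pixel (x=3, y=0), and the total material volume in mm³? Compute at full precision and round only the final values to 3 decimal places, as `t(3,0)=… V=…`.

span = t_max - t_min = 3.63 - 0.52 = 3.110
L(3,0) = 13, L_eff = 1 - 13/255 = 0.949020 (inverted)
t(3,0) = 3.63 - 3.110·0.949020 = 0.679
Σt over all 12·9 pixels = 5819357/25500 ≈ 228.2100784
V = pitch²·Σt = 0.59²·5819357/25500 = 79.440

t(3,0)=0.679 V=79.440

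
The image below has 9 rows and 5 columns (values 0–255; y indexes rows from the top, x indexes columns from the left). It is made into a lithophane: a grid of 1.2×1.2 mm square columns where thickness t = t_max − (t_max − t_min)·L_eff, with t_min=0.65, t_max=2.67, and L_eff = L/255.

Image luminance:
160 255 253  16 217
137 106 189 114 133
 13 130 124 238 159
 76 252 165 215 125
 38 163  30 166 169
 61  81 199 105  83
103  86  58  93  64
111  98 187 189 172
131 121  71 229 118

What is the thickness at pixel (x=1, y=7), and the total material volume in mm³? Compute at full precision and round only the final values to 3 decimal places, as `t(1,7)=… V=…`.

t(1,7)=1.894 V=104.539

span = t_max - t_min = 2.67 - 0.65 = 2.020
L(1,7) = 98, L_eff = 98/255 = 0.384314
t(1,7) = 2.67 - 2.020·0.384314 = 1.894
Σt over all 9·5 pixels = 617073/8500 ≈ 72.5968235
V = pitch²·Σt = 1.2²·617073/8500 = 104.539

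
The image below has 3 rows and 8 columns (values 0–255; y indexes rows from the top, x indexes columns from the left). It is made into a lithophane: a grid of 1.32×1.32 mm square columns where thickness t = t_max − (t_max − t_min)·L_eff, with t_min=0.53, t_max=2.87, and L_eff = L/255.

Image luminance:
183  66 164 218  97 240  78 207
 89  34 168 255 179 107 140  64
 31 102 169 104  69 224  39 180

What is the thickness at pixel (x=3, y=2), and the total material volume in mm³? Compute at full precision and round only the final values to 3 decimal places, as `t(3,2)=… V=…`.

t(3,2)=1.916 V=68.740

span = t_max - t_min = 2.87 - 0.53 = 2.340
L(3,2) = 104, L_eff = 104/255 = 0.407843
t(3,2) = 2.87 - 2.340·0.407843 = 1.916
Σt over all 3·8 pixels = 167667/4250 ≈ 39.4510588
V = pitch²·Σt = 1.32²·167667/4250 = 68.740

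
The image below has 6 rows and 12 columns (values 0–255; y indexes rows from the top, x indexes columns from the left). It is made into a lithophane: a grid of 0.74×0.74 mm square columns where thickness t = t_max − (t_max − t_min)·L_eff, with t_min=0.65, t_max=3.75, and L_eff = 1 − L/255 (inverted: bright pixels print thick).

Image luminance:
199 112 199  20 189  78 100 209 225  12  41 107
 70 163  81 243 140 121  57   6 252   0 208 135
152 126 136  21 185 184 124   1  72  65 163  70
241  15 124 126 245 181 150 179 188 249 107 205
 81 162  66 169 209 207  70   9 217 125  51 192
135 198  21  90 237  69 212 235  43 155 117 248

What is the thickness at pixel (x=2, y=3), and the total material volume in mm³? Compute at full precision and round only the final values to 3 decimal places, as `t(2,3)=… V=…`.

t(2,3)=2.157 V=89.496

span = t_max - t_min = 3.75 - 0.65 = 3.100
L(2,3) = 124, L_eff = 1 - 124/255 = 0.513725 (inverted)
t(2,3) = 3.75 - 3.100·0.513725 = 2.157
Σt over all 6·12 pixels = 69459/425 ≈ 163.4329412
V = pitch²·Σt = 0.74²·69459/425 = 89.496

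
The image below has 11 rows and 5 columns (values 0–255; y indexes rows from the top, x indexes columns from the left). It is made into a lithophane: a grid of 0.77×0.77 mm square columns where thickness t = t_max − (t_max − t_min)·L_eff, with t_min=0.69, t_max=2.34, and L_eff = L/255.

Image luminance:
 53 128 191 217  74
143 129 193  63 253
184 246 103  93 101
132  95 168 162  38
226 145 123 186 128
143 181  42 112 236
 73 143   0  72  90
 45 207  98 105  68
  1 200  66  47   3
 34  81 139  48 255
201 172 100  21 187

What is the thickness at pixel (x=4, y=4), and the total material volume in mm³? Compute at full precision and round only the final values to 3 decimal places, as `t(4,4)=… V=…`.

span = t_max - t_min = 2.34 - 0.69 = 1.650
L(4,4) = 128, L_eff = 128/255 = 0.501961
t(4,4) = 2.34 - 1.650·0.501961 = 1.512
Σt over all 11·5 pixels = 72303/850 ≈ 85.0623529
V = pitch²·Σt = 0.77²·72303/850 = 50.433

t(4,4)=1.512 V=50.433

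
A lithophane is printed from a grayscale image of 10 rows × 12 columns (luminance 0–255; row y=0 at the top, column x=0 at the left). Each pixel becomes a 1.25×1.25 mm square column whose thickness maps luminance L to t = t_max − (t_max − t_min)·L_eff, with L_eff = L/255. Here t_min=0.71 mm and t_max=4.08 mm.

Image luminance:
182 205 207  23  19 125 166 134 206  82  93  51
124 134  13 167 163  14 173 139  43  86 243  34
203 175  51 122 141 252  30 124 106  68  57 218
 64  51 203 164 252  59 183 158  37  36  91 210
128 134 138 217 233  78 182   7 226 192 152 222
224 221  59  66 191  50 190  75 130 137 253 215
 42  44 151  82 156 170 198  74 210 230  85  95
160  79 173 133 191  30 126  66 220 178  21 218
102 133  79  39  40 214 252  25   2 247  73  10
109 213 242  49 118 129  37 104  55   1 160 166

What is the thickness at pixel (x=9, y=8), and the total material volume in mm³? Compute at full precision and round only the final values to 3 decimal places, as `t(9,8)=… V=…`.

t(9,8)=0.816 V=448.402

span = t_max - t_min = 4.08 - 0.71 = 3.370
L(9,8) = 247, L_eff = 247/255 = 0.968627
t(9,8) = 4.08 - 3.370·0.968627 = 0.816
Σt over all 10·12 pixels = 1829479/6375 ≈ 286.9770980
V = pitch²·Σt = 1.25²·1829479/6375 = 448.402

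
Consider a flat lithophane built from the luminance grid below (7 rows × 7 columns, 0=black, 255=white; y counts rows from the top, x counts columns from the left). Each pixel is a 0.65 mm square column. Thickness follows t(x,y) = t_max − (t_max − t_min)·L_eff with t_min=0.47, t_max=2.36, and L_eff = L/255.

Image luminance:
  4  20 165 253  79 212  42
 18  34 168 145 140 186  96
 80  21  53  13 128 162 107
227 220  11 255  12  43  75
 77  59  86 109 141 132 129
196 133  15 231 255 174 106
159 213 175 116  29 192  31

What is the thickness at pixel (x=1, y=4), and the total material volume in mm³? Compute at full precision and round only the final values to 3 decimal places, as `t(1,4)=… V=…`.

t(1,4)=1.923 V=30.924

span = t_max - t_min = 2.36 - 0.47 = 1.890
L(1,4) = 59, L_eff = 59/255 = 0.231373
t(1,4) = 2.36 - 1.890·0.231373 = 1.923
Σt over all 7·7 pixels = 622139/8500 ≈ 73.1928235
V = pitch²·Σt = 0.65²·622139/8500 = 30.924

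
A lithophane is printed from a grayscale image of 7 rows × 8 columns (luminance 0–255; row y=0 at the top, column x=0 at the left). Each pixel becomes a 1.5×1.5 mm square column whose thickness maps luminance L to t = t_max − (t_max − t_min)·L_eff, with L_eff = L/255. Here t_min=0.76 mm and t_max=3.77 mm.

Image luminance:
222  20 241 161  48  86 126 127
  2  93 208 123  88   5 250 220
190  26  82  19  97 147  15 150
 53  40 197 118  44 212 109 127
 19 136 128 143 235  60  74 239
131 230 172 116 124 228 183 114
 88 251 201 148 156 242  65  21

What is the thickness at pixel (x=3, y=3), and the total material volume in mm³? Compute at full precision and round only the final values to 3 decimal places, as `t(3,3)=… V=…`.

span = t_max - t_min = 3.77 - 0.76 = 3.010
L(3,3) = 118, L_eff = 118/255 = 0.462745
t(3,3) = 3.77 - 3.010·0.462745 = 2.377
Σt over all 7·8 pixels = 323141/2550 ≈ 126.7219608
V = pitch²·Σt = 1.5²·323141/2550 = 285.124

t(3,3)=2.377 V=285.124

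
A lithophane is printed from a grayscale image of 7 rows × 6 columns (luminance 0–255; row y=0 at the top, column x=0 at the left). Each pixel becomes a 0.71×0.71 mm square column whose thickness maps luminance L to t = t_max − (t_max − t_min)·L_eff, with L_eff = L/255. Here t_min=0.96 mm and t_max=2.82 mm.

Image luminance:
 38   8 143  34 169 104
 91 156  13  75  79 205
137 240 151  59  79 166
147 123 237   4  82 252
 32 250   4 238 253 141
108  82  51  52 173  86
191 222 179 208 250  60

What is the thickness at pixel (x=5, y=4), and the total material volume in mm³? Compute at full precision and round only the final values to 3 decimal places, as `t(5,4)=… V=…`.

span = t_max - t_min = 2.82 - 0.96 = 1.860
L(5,4) = 141, L_eff = 141/255 = 0.552941
t(5,4) = 2.82 - 1.860·0.552941 = 1.792
Σt over all 7·6 pixels = 79.256
V = pitch²·Σt = 0.71²·79.256 = 39.953

t(5,4)=1.792 V=39.953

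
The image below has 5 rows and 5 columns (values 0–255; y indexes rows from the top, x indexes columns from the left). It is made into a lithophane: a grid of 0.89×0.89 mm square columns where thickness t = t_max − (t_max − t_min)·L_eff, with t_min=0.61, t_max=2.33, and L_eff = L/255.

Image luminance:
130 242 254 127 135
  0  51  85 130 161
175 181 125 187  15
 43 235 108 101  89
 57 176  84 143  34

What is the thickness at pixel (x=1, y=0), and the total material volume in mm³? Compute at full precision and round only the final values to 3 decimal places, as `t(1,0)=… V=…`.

span = t_max - t_min = 2.33 - 0.61 = 1.720
L(1,0) = 242, L_eff = 242/255 = 0.949020
t(1,0) = 2.33 - 1.720·0.949020 = 0.698
Σt over all 5·5 pixels = 957679/25500 ≈ 37.5560392
V = pitch²·Σt = 0.89²·957679/25500 = 29.748

t(1,0)=0.698 V=29.748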